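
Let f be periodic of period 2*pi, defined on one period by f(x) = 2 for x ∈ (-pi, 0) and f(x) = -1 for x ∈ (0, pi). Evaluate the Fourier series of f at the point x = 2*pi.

1/2

x = 2*pi differs from x = 0 by 1 full period(s), and the series is 2*pi-periodic.
At x = 0 the one-sided limits are f(0^-) = 2 and f(0^+) = -1.
By Dirichlet's theorem the series converges to their average, [(2) + (-1)]/2 = 1/2.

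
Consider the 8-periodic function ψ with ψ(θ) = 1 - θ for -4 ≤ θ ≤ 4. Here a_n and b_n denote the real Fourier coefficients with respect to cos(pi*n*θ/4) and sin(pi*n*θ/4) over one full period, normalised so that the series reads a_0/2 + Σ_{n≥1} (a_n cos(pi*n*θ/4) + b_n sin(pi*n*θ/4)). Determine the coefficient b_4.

b_4 = 1/4 ∫_{-4}^{4} ψ(θ) sin(pi*θ) dθ.
Integrating by parts (boundary term plus one more integral), an antiderivative of (1 - θ) sin(pi*θ) is θ*cos(pi*θ)/pi - sin(pi*θ)/pi**2 - cos(pi*θ)/pi; evaluating from -4 to 4: ∫_{-4}^{4} (1 - θ) sin(pi*θ) dθ = (3/pi) - (-5/pi) = 8/pi.
Hence b_4 = (1/4)·(8/pi) = 2/pi.

2/pi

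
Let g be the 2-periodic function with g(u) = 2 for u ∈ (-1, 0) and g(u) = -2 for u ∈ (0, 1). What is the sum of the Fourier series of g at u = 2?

u = 2 differs from u = 0 by 1 full period(s), and the series is 2-periodic.
At u = 0 the one-sided limits are g(0^-) = 2 and g(0^+) = -2.
By Dirichlet's theorem the series converges to their average, [(2) + (-2)]/2 = 0.

0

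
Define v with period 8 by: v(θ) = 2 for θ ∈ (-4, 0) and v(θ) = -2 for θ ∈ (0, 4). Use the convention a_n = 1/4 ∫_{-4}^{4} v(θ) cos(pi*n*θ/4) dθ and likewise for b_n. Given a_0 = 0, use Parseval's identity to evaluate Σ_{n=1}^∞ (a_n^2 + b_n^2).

8

Parseval: a_0^2/2 + Σ_{n≥1} (a_n^2+b_n^2) = 1/4 ∫_{-4}^{4} v(θ)^2 dθ = 8.
Subtract a_0^2/2 = 0: Σ (a_n^2+b_n^2) = 8.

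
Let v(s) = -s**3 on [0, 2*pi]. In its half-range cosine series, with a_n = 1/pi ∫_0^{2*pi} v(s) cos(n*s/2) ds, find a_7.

48*(-4 + 49*pi**2)/(2401*pi)

a_7 = 1/pi ∫_0^{2*pi} (-s**3) cos(7*s/2) ds.
Integrating by parts three times (tabular method), an antiderivative of (-s**3) cos(7*s/2) is -2*s**3*sin(7*s/2)/7 - 12*s**2*cos(7*s/2)/49 + 48*s*sin(7*s/2)/343 + 96*cos(7*s/2)/2401; evaluating from 0 to 2*pi: ∫_{0}^{2*pi} (-s**3) cos(7*s/2) ds = (-96/2401 + 48*pi**2/49) - (96/2401) = -192/2401 + 48*pi**2/49.
Hence a_7 = (1/pi)·(-192/2401 + 48*pi**2/49) = 48*(-4 + 49*pi**2)/(2401*pi).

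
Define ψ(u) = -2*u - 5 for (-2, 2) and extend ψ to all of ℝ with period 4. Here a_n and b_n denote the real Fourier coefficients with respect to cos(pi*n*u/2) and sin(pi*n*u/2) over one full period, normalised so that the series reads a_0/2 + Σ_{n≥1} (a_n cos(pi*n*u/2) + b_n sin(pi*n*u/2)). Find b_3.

-8/(3*pi)

b_3 = 1/2 ∫_{-2}^{2} ψ(u) sin(3*pi*u/2) du.
Integrating by parts (boundary term plus one more integral), an antiderivative of (-2*u - 5) sin(3*pi*u/2) is 4*u*cos(3*pi*u/2)/(3*pi) - 8*sin(3*pi*u/2)/(9*pi**2) + 10*cos(3*pi*u/2)/(3*pi); evaluating from -2 to 2: ∫_{-2}^{2} (-2*u - 5) sin(3*pi*u/2) du = (-6/pi) - (-2/(3*pi)) = -16/(3*pi).
Hence b_3 = (1/2)·(-16/(3*pi)) = -8/(3*pi).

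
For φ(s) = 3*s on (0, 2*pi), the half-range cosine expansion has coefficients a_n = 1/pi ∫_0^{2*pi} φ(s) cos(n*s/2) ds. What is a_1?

a_1 = 1/pi ∫_0^{2*pi} (3*s) cos(s/2) ds.
Integrating by parts (boundary term plus one more integral), an antiderivative of (3*s) cos(s/2) is 6*s*sin(s/2) + 12*cos(s/2); evaluating from 0 to 2*pi: ∫_{0}^{2*pi} (3*s) cos(s/2) ds = (-12) - (12) = -24.
Hence a_1 = (1/pi)·(-24) = -24/pi.

-24/pi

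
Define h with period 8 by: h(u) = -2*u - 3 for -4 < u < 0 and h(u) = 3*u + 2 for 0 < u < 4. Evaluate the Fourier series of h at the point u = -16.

u = -16 differs from u = 0 by -2 full period(s), and the series is 8-periodic.
At u = 0 the one-sided limits are h(0^-) = -3 and h(0^+) = 2.
By Dirichlet's theorem the series converges to their average, [(-3) + (2)]/2 = -1/2.

-1/2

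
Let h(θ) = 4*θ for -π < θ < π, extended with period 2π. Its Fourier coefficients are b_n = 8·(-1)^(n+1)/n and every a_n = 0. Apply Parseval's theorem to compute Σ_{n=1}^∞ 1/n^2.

pi**2/6

Parseval: Σ b_n^2 = (1/π) ∫_{-π}^{π} h(θ)^2 dθ = 32*pi**2/3.
Σ b_n^2 = Σ 64/n^2, so Σ 1/n^2 = (32*pi**2/3)/64 = pi**2/6.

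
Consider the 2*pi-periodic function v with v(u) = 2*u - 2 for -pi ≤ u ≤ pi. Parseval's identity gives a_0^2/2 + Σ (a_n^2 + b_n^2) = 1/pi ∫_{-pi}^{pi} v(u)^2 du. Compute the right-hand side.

8 + 8*pi**2/3

1/pi ∫_{-pi}^{pi} v(u)^2 du = 1/pi · (8*pi*(3 + pi**2)/3) = 8 + 8*pi**2/3.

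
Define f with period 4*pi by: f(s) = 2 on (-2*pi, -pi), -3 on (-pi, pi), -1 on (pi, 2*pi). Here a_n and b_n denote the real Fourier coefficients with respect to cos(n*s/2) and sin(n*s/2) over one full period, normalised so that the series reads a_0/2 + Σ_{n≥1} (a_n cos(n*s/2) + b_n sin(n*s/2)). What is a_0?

-5/2

a_0 = (1/(2*pi)) ∫_{-2*pi}^{2*pi} f(s) ds = (1/(2*pi)) · (-5*pi) = -5/2.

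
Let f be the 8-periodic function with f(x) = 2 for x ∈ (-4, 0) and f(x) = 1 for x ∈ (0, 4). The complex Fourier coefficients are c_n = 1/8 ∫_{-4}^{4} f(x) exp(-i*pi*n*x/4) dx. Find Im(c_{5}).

Since f is real-valued, Im(c_{5}) = -1/8 ∫_{-4}^{4} f(x) sin(5*pi*x/4) dx = -b_{5}/2.
Split the integral at the breakpoints.
Directly, an antiderivative of (2) sin(5*pi*x/4) is -8*cos(5*pi*x/4)/(5*pi); evaluating from -4 to 0: ∫_{-4}^{0} (2) sin(5*pi*x/4) dx = (-8/(5*pi)) - (8/(5*pi)) = -16/(5*pi).
Directly, an antiderivative of (1) sin(5*pi*x/4) is -4*cos(5*pi*x/4)/(5*pi); evaluating from 0 to 4: ∫_{0}^{4} (1) sin(5*pi*x/4) dx = (4/(5*pi)) - (-4/(5*pi)) = 8/(5*pi).
So ∫_{-4}^{4} f(x) sin(5*pi*x/4) dx = -8/(5*pi).
Hence Im(c_{5}) = (-1/8)·(-8/(5*pi)) = 1/(5*pi).

1/(5*pi)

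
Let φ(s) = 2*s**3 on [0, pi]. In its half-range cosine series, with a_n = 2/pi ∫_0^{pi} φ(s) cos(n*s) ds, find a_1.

a_1 = 2/pi ∫_0^{pi} (2*s**3) cos(s) ds.
Integrating by parts three times (tabular method), an antiderivative of (2*s**3) cos(s) is 2*s**3*sin(s) + 6*s**2*cos(s) - 12*s*sin(s) - 12*cos(s); evaluating from 0 to pi: ∫_{0}^{pi} (2*s**3) cos(s) ds = (12 - 6*pi**2) - (-12) = 24 - 6*pi**2.
Hence a_1 = (2/pi)·(24 - 6*pi**2) = -12*pi + 48/pi.

-12*pi + 48/pi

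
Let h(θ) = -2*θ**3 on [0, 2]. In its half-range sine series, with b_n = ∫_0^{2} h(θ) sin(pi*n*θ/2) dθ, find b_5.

b_5 = ∫_0^{2} (-2*θ**3) sin(5*pi*θ/2) dθ.
Integrating by parts three times (tabular method), an antiderivative of (-2*θ**3) sin(5*pi*θ/2) is 4*θ**3*cos(5*pi*θ/2)/(5*pi) - 24*θ**2*sin(5*pi*θ/2)/(25*pi**2) - 96*θ*cos(5*pi*θ/2)/(125*pi**3) + 192*sin(5*pi*θ/2)/(625*pi**4); evaluating from 0 to 2: ∫_{0}^{2} (-2*θ**3) sin(5*pi*θ/2) dθ = (32*(6 - 25*pi**2)/(125*pi**3)) - (0) = 32*(6 - 25*pi**2)/(125*pi**3).
Hence b_5 = 32*(6 - 25*pi**2)/(125*pi**3).

32*(6 - 25*pi**2)/(125*pi**3)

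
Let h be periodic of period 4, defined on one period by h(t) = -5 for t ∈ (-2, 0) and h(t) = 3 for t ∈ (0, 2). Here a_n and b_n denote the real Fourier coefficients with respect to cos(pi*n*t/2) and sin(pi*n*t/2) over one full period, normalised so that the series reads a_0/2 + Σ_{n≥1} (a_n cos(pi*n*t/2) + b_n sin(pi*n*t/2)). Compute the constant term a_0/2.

a_0 = 1/2 ∫_{-2}^{2} h(t) dt = 1/2 · (-4) = -2.
So the constant term a_0/2 = -1.

-1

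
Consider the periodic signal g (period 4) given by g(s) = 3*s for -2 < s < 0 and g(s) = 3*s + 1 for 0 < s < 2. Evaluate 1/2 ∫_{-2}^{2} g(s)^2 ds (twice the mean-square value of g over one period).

31

1/2 ∫_{-2}^{2} g(s)^2 ds = 1/2 · (62) = 31.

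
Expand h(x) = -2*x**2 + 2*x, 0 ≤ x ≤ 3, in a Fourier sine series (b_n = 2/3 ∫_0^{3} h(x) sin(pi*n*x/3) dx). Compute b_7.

b_7 = 2/3 ∫_0^{3} (-2*x**2 + 2*x) sin(7*pi*x/3) dx.
Integrating by parts twice (tabular method), an antiderivative of (-2*x**2 + 2*x) sin(7*pi*x/3) is 6*x**2*cos(7*pi*x/3)/(7*pi) - 36*x*sin(7*pi*x/3)/(49*pi**2) - 6*x*cos(7*pi*x/3)/(7*pi) + 18*sin(7*pi*x/3)/(49*pi**2) - 108*cos(7*pi*x/3)/(343*pi**3); evaluating from 0 to 3: ∫_{0}^{3} (-2*x**2 + 2*x) sin(7*pi*x/3) dx = (36*(3 - 49*pi**2)/(343*pi**3)) - (-108/(343*pi**3)) = 36*(6 - 49*pi**2)/(343*pi**3).
Hence b_7 = (2/3)·(36*(6 - 49*pi**2)/(343*pi**3)) = 24*(6 - 49*pi**2)/(343*pi**3).

24*(6 - 49*pi**2)/(343*pi**3)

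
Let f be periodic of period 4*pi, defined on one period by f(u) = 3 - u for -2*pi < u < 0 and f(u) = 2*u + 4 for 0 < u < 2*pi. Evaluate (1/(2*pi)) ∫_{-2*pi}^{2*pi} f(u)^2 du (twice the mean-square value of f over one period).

(1/(2*pi)) ∫_{-2*pi}^{2*pi} f(u)^2 du = (1/(2*pi)) · (2*pi*(75 + 20*pi**2 + 66*pi)/3) = 25 + 20*pi**2/3 + 22*pi.

25 + 20*pi**2/3 + 22*pi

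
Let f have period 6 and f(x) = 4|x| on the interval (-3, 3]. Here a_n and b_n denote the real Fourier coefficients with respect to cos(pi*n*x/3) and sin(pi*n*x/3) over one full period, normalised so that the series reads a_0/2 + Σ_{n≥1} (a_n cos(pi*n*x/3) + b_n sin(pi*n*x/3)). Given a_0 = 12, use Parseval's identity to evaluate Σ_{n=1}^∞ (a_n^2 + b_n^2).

Parseval: a_0^2/2 + Σ_{n≥1} (a_n^2+b_n^2) = 1/3 ∫_{-3}^{3} f(x)^2 dx = 96.
Subtract a_0^2/2 = 72: Σ (a_n^2+b_n^2) = 24.

24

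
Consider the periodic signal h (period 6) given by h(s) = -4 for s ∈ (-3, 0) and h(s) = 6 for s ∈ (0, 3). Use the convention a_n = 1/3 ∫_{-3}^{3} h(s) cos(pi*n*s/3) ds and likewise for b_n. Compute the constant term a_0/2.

1

a_0 = 1/3 ∫_{-3}^{3} h(s) ds = 1/3 · (6) = 2.
So the constant term a_0/2 = 1.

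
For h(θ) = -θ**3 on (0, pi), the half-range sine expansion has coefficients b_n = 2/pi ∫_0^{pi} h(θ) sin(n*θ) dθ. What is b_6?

b_6 = 2/pi ∫_0^{pi} (-θ**3) sin(6*θ) dθ.
Integrating by parts three times (tabular method), an antiderivative of (-θ**3) sin(6*θ) is θ**3*cos(6*θ)/6 - θ**2*sin(6*θ)/12 - θ*cos(6*θ)/36 + sin(6*θ)/216; evaluating from 0 to pi: ∫_{0}^{pi} (-θ**3) sin(6*θ) dθ = (-pi/36 + pi**3/6) - (0) = -pi/36 + pi**3/6.
Hence b_6 = (2/pi)·(-pi/36 + pi**3/6) = -1/18 + pi**2/3.

-1/18 + pi**2/3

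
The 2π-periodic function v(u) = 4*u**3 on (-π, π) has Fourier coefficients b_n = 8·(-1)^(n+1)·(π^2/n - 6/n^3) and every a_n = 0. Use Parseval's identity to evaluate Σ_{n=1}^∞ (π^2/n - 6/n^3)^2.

pi**6/14

Parseval: Σ b_n^2 = (1/π) ∫_{-π}^{π} v(u)^2 du = 32*pi**6/7.
b_n^2 = 64·(π^2/n - 6/n^3)^2, so the sum equals (32*pi**6/7)/64 = pi**6/14.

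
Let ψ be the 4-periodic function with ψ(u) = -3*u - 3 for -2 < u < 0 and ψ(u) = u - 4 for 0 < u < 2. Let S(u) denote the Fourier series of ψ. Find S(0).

At u = 0 the one-sided limits are ψ(0^-) = -3 and ψ(0^+) = -4.
By Dirichlet's theorem the series converges to their average, [(-3) + (-4)]/2 = -7/2.

-7/2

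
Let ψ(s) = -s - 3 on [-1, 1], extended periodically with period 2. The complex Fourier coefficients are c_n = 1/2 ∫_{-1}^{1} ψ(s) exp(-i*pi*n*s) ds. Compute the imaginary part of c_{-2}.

Since ψ is real-valued, Im(c_{-2}) = -1/2 ∫_{-1}^{1} ψ(s) sin(-2*pi*s) ds = b_{2}/2.
Integrating by parts (boundary term plus one more integral), an antiderivative of (-s - 3) sin(-2*pi*s) is -s*cos(2*pi*s)/(2*pi) + sin(2*pi*s)/(4*pi**2) - 3*cos(2*pi*s)/(2*pi); evaluating from -1 to 1: ∫_{-1}^{1} (-s - 3) sin(-2*pi*s) ds = (-2/pi) - (-1/pi) = -1/pi.
Hence Im(c_{-2}) = (-1/2)·(-1/pi) = 1/(2*pi).

1/(2*pi)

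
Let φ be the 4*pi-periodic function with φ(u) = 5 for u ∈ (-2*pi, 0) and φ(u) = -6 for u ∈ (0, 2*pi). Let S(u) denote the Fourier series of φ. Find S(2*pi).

-1/2

u = 2*pi differs from u = -2*pi by 1 full period(s), and the series is 4*pi-periodic.
At u = -2*pi the one-sided limits are φ(-2*pi^-) = -6 and φ(-2*pi^+) = 5.
By Dirichlet's theorem the series converges to their average, [(-6) + (5)]/2 = -1/2.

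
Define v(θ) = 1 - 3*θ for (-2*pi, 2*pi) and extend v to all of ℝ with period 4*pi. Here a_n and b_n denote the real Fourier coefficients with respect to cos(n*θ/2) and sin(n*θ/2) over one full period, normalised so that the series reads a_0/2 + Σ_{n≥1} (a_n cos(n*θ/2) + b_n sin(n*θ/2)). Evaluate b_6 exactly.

b_6 = (1/(2*pi)) ∫_{-2*pi}^{2*pi} v(θ) sin(3*θ) dθ.
Integrating by parts (boundary term plus one more integral), an antiderivative of (1 - 3*θ) sin(3*θ) is θ*cos(3*θ) - sin(3*θ)/3 - cos(3*θ)/3; evaluating from -2*pi to 2*pi: ∫_{-2*pi}^{2*pi} (1 - 3*θ) sin(3*θ) dθ = (-1/3 + 2*pi) - (-2*pi - 1/3) = 4*pi.
Hence b_6 = (1/(2*pi))·(4*pi) = 2.

2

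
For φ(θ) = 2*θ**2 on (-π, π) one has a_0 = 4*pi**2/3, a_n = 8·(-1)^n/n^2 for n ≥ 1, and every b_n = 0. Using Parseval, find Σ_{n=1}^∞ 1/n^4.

pi**4/90

Parseval: a_0^2/2 + Σ a_n^2 = (1/π) ∫_{-π}^{π} φ(θ)^2 dθ = 8*pi**4/5.
Subtract a_0^2/2 = 8*pi**4/9: Σ a_n^2 = 32*pi**4/45.
Since a_n^2 = 64/n^4, Σ 1/n^4 = pi**4/90.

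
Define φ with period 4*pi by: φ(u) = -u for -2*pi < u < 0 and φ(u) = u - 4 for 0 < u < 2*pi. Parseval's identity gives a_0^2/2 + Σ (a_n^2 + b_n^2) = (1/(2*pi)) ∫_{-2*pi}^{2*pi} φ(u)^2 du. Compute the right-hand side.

-8*pi + 16 + 8*pi**2/3

(1/(2*pi)) ∫_{-2*pi}^{2*pi} φ(u)^2 du = (1/(2*pi)) · (16*pi*(-3*pi + 6 + pi**2)/3) = -8*pi + 16 + 8*pi**2/3.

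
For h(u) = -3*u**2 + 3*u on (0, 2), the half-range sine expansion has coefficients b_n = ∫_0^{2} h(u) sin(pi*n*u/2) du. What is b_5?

12*(8 - 25*pi**2)/(125*pi**3)

b_5 = ∫_0^{2} (-3*u**2 + 3*u) sin(5*pi*u/2) du.
Integrating by parts twice (tabular method), an antiderivative of (-3*u**2 + 3*u) sin(5*pi*u/2) is 6*u**2*cos(5*pi*u/2)/(5*pi) - 24*u*sin(5*pi*u/2)/(25*pi**2) - 6*u*cos(5*pi*u/2)/(5*pi) + 12*sin(5*pi*u/2)/(25*pi**2) - 48*cos(5*pi*u/2)/(125*pi**3); evaluating from 0 to 2: ∫_{0}^{2} (-3*u**2 + 3*u) sin(5*pi*u/2) du = (12*(4 - 25*pi**2)/(125*pi**3)) - (-48/(125*pi**3)) = 12*(8 - 25*pi**2)/(125*pi**3).
Hence b_5 = 12*(8 - 25*pi**2)/(125*pi**3).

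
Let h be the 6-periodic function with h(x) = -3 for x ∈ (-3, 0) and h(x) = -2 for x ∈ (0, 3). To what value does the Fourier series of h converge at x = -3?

-5/2

At x = -3 the one-sided limits are h(-3^-) = -2 and h(-3^+) = -3.
By Dirichlet's theorem the series converges to their average, [(-2) + (-3)]/2 = -5/2.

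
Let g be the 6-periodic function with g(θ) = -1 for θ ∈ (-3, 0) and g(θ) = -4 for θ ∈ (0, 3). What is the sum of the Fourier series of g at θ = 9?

-5/2

θ = 9 differs from θ = -3 by 2 full period(s), and the series is 6-periodic.
At θ = -3 the one-sided limits are g(-3^-) = -4 and g(-3^+) = -1.
By Dirichlet's theorem the series converges to their average, [(-4) + (-1)]/2 = -5/2.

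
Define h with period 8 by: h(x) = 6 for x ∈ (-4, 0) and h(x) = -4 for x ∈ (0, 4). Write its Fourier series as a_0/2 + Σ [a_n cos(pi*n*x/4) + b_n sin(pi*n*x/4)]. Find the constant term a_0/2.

a_0 = 1/4 ∫_{-4}^{4} h(x) dx = 1/4 · (8) = 2.
So the constant term a_0/2 = 1.

1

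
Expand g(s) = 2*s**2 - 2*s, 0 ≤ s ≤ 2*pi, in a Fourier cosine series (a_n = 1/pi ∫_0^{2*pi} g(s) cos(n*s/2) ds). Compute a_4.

a_4 = 1/pi ∫_0^{2*pi} (2*s**2 - 2*s) cos(2*s) ds.
Integrating by parts twice (tabular method), an antiderivative of (2*s**2 - 2*s) cos(2*s) is s**2*sin(2*s) - s*sin(2*s) + s*cos(2*s) - sin(2*s)/2 - cos(2*s)/2; evaluating from 0 to 2*pi: ∫_{0}^{2*pi} (2*s**2 - 2*s) cos(2*s) ds = (-1/2 + 2*pi) - (-1/2) = 2*pi.
Hence a_4 = (1/pi)·(2*pi) = 2.

2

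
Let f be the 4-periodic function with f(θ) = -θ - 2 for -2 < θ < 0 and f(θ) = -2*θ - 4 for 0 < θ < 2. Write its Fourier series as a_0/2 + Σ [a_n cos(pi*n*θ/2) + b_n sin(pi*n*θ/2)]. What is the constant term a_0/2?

-7/2

a_0 = 1/2 ∫_{-2}^{2} f(θ) dθ = 1/2 · (-14) = -7.
So the constant term a_0/2 = -7/2.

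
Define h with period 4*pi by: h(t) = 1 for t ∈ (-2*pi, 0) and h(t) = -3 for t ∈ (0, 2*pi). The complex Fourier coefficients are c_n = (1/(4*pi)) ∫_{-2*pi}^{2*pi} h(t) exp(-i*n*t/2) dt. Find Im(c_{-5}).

-4/(5*pi)

Since h is real-valued, Im(c_{-5}) = -(1/(4*pi)) ∫_{-2*pi}^{2*pi} h(t) sin(-5*t/2) dt = b_{5}/2.
Split the integral at the breakpoints.
Directly, an antiderivative of (1) sin(-5*t/2) is 2*cos(5*t/2)/5; evaluating from -2*pi to 0: ∫_{-2*pi}^{0} (1) sin(-5*t/2) dt = (2/5) - (-2/5) = 4/5.
Directly, an antiderivative of (-3) sin(-5*t/2) is -6*cos(5*t/2)/5; evaluating from 0 to 2*pi: ∫_{0}^{2*pi} (-3) sin(-5*t/2) dt = (6/5) - (-6/5) = 12/5.
So ∫_{-2*pi}^{2*pi} h(t) sin(-5*t/2) dt = 16/5.
Hence Im(c_{-5}) = (-1/(4*pi))·(16/5) = -4/(5*pi).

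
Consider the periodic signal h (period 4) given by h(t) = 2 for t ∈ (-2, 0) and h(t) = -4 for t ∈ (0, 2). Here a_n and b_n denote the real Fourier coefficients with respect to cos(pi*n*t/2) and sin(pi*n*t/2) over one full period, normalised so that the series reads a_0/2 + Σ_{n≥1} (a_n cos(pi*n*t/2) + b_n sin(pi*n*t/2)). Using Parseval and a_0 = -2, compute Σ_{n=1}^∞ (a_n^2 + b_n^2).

18

Parseval: a_0^2/2 + Σ_{n≥1} (a_n^2+b_n^2) = 1/2 ∫_{-2}^{2} h(t)^2 dt = 20.
Subtract a_0^2/2 = 2: Σ (a_n^2+b_n^2) = 18.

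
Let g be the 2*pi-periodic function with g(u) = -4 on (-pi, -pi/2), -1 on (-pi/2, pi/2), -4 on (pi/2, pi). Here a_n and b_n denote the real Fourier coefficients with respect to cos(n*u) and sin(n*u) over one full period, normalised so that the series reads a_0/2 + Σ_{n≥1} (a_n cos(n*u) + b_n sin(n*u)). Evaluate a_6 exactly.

a_6 = 1/pi ∫_{-pi}^{pi} g(u) cos(6*u) du.
g is even and cos(6*u) is even, so the integrand is even and a_6 = 2/pi ∫_0^{pi} g(u) cos(6*u) du.
Split the integral at the breakpoints.
Directly, an antiderivative of (-1) cos(6*u) is -sin(6*u)/6; evaluating from 0 to pi/2: ∫_{0}^{pi/2} (-1) cos(6*u) du = (0) - (0) = 0.
Directly, an antiderivative of (-4) cos(6*u) is -2*sin(6*u)/3; evaluating from pi/2 to pi: ∫_{pi/2}^{pi} (-4) cos(6*u) du = (0) - (0) = 0.
Summing the pieces and multiplying by (2/pi) gives a_6 = 0.

0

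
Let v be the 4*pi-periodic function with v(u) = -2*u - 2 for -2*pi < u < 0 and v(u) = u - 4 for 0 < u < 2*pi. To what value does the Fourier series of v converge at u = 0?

-3

At u = 0 the one-sided limits are v(0^-) = -2 and v(0^+) = -4.
By Dirichlet's theorem the series converges to their average, [(-2) + (-4)]/2 = -3.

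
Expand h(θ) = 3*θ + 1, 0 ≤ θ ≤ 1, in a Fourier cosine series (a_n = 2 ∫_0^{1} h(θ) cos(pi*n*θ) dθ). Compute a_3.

-4/(3*pi**2)

a_3 = 2 ∫_0^{1} (3*θ + 1) cos(3*pi*θ) dθ.
Integrating by parts (boundary term plus one more integral), an antiderivative of (3*θ + 1) cos(3*pi*θ) is θ*sin(3*pi*θ)/pi + sin(3*pi*θ)/(3*pi) + cos(3*pi*θ)/(3*pi**2); evaluating from 0 to 1: ∫_{0}^{1} (3*θ + 1) cos(3*pi*θ) dθ = (-1/(3*pi**2)) - (1/(3*pi**2)) = -2/(3*pi**2).
Hence a_3 = 2·(-2/(3*pi**2)) = -4/(3*pi**2).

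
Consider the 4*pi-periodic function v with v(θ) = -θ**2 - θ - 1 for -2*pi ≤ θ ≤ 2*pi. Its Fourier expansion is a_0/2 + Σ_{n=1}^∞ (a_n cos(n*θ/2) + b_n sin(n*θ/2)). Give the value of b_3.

b_3 = (1/(2*pi)) ∫_{-2*pi}^{2*pi} v(θ) sin(3*θ/2) dθ.
Integrating by parts twice (tabular method), an antiderivative of (-θ**2 - θ - 1) sin(3*θ/2) is 2*θ**2*cos(3*θ/2)/3 - 8*θ*sin(3*θ/2)/9 + 2*θ*cos(3*θ/2)/3 - 4*sin(3*θ/2)/9 + 2*cos(3*θ/2)/27; evaluating from -2*pi to 2*pi: ∫_{-2*pi}^{2*pi} (-θ**2 - θ - 1) sin(3*θ/2) dθ = (-8*pi**2/3 - 4*pi/3 - 2/27) - (-8*pi**2/3 - 2/27 + 4*pi/3) = -8*pi/3.
Hence b_3 = (1/(2*pi))·(-8*pi/3) = -4/3.

-4/3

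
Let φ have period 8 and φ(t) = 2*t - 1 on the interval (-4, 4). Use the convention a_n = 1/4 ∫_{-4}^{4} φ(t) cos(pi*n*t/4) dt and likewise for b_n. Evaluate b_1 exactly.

16/pi

b_1 = 1/4 ∫_{-4}^{4} φ(t) sin(pi*t/4) dt.
Integrating by parts (boundary term plus one more integral), an antiderivative of (2*t - 1) sin(pi*t/4) is -8*t*cos(pi*t/4)/pi + 32*sin(pi*t/4)/pi**2 + 4*cos(pi*t/4)/pi; evaluating from -4 to 4: ∫_{-4}^{4} (2*t - 1) sin(pi*t/4) dt = (28/pi) - (-36/pi) = 64/pi.
Hence b_1 = (1/4)·(64/pi) = 16/pi.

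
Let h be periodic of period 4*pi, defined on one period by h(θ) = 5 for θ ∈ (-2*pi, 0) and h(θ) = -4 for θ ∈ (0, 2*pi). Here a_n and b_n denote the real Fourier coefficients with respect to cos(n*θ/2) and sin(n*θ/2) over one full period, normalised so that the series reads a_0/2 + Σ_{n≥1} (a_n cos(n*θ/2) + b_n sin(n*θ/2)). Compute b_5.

-18/(5*pi)

b_5 = (1/(2*pi)) ∫_{-2*pi}^{2*pi} h(θ) sin(5*θ/2) dθ.
Split the integral at the breakpoints.
Directly, an antiderivative of (5) sin(5*θ/2) is -2*cos(5*θ/2); evaluating from -2*pi to 0: ∫_{-2*pi}^{0} (5) sin(5*θ/2) dθ = (-2) - (2) = -4.
Directly, an antiderivative of (-4) sin(5*θ/2) is 8*cos(5*θ/2)/5; evaluating from 0 to 2*pi: ∫_{0}^{2*pi} (-4) sin(5*θ/2) dθ = (-8/5) - (8/5) = -16/5.
Summing the pieces and multiplying by (1/(2*pi)) gives b_5 = -18/(5*pi).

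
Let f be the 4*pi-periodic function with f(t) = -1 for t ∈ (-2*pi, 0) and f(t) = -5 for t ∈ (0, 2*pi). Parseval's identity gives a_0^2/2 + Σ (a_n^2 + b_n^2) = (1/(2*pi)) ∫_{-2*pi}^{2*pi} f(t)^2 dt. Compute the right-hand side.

(1/(2*pi)) ∫_{-2*pi}^{2*pi} f(t)^2 dt = (1/(2*pi)) · (52*pi) = 26.

26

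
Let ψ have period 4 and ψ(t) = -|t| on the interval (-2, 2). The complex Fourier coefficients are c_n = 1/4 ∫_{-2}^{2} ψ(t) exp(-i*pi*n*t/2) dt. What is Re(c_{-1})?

Since ψ is real-valued, Re(c_{-1}) = 1/4 ∫_{-2}^{2} ψ(t) cos(-pi*t/2) dt = a_{1}/2.
ψ is even and cos(-pi*t/2) is even, so the integrand is even: ∫_{-2}^{2} ψ(t) cos(-pi*t/2) dt = 2∫_0^{2} ψ(t) cos(-pi*t/2) dt.
Integrating by parts (boundary term plus one more integral), an antiderivative of (-t) cos(-pi*t/2) is -2*t*sin(pi*t/2)/pi - 4*cos(pi*t/2)/pi**2; evaluating from 0 to 2: ∫_{0}^{2} (-t) cos(-pi*t/2) dt = (4/pi**2) - (-4/pi**2) = 8/pi**2.
So ∫_{-2}^{2} ψ(t) cos(-pi*t/2) dt = 16/pi**2.
Hence Re(c_{-1}) = (1/4)·(16/pi**2) = 4/pi**2.

4/pi**2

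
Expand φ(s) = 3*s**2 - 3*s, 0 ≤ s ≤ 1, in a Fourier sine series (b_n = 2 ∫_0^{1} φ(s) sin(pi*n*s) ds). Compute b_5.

b_5 = 2 ∫_0^{1} (3*s**2 - 3*s) sin(5*pi*s) ds.
Integrating by parts twice (tabular method), an antiderivative of (3*s**2 - 3*s) sin(5*pi*s) is -3*s**2*cos(5*pi*s)/(5*pi) + 6*s*sin(5*pi*s)/(25*pi**2) + 3*s*cos(5*pi*s)/(5*pi) - 3*sin(5*pi*s)/(25*pi**2) + 6*cos(5*pi*s)/(125*pi**3); evaluating from 0 to 1: ∫_{0}^{1} (3*s**2 - 3*s) sin(5*pi*s) ds = (-6/(125*pi**3)) - (6/(125*pi**3)) = -12/(125*pi**3).
Hence b_5 = 2·(-12/(125*pi**3)) = -24/(125*pi**3).

-24/(125*pi**3)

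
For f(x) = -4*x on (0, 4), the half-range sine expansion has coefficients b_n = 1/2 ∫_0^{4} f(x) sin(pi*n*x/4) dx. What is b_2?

16/pi

b_2 = 1/2 ∫_0^{4} (-4*x) sin(pi*x/2) dx.
Integrating by parts (boundary term plus one more integral), an antiderivative of (-4*x) sin(pi*x/2) is 8*x*cos(pi*x/2)/pi - 16*sin(pi*x/2)/pi**2; evaluating from 0 to 4: ∫_{0}^{4} (-4*x) sin(pi*x/2) dx = (32/pi) - (0) = 32/pi.
Hence b_2 = (1/2)·(32/pi) = 16/pi.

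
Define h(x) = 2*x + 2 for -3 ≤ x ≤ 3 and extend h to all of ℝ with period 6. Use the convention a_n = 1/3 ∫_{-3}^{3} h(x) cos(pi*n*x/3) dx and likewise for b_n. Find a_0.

4

a_0 = 1/3 ∫_{-3}^{3} h(x) dx = 1/3 · (12) = 4.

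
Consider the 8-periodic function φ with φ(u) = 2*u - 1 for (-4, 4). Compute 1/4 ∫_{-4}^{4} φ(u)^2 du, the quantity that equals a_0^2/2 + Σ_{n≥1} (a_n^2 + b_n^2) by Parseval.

134/3

1/4 ∫_{-4}^{4} φ(u)^2 du = 1/4 · (536/3) = 134/3.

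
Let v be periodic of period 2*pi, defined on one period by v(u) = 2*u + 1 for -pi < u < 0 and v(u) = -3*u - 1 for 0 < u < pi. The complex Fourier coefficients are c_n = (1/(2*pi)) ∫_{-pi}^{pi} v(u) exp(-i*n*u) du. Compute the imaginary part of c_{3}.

(pi + 4)/(6*pi)

Since v is real-valued, Im(c_{3}) = -(1/(2*pi)) ∫_{-pi}^{pi} v(u) sin(3*u) du = -b_{3}/2.
Split the integral at the breakpoints.
Integrating by parts (boundary term plus one more integral), an antiderivative of (2*u + 1) sin(3*u) is -2*u*cos(3*u)/3 + 2*sin(3*u)/9 - cos(3*u)/3; evaluating from -pi to 0: ∫_{-pi}^{0} (2*u + 1) sin(3*u) du = (-1/3) - (1/3 - 2*pi/3) = -2/3 + 2*pi/3.
Integrating by parts (boundary term plus one more integral), an antiderivative of (-3*u - 1) sin(3*u) is u*cos(3*u) - sin(3*u)/3 + cos(3*u)/3; evaluating from 0 to pi: ∫_{0}^{pi} (-3*u - 1) sin(3*u) du = (-pi - 1/3) - (1/3) = -pi - 2/3.
So ∫_{-pi}^{pi} v(u) sin(3*u) du = -4/3 - pi/3.
Hence Im(c_{3}) = (-1/(2*pi))·(-4/3 - pi/3) = (pi + 4)/(6*pi).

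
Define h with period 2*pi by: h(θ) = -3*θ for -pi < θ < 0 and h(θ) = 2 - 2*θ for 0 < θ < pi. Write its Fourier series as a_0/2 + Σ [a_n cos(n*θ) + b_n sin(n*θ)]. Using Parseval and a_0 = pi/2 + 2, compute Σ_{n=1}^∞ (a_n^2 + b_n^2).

Parseval: a_0^2/2 + Σ_{n≥1} (a_n^2+b_n^2) = 1/pi ∫_{-pi}^{pi} h(θ)^2 dθ = -4*pi + 4 + 13*pi**2/3.
Subtract a_0^2/2 = (pi + 4)**2/8: Σ (a_n^2+b_n^2) = -5*pi + 2 + 101*pi**2/24.

-5*pi + 2 + 101*pi**2/24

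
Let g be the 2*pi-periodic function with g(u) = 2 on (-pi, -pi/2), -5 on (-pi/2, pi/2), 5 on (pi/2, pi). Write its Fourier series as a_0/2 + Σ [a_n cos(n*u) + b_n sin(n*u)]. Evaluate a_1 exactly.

a_1 = 1/pi ∫_{-pi}^{pi} g(u) cos(u) du.
Split the integral at the breakpoints.
Directly, an antiderivative of (2) cos(u) is 2*sin(u); evaluating from -pi to -pi/2: ∫_{-pi}^{-pi/2} (2) cos(u) du = (-2) - (0) = -2.
Directly, an antiderivative of (-5) cos(u) is -5*sin(u); evaluating from -pi/2 to pi/2: ∫_{-pi/2}^{pi/2} (-5) cos(u) du = (-5) - (5) = -10.
Directly, an antiderivative of (5) cos(u) is 5*sin(u); evaluating from pi/2 to pi: ∫_{pi/2}^{pi} (5) cos(u) du = (0) - (5) = -5.
Summing the pieces and multiplying by (1/pi) gives a_1 = -17/pi.

-17/pi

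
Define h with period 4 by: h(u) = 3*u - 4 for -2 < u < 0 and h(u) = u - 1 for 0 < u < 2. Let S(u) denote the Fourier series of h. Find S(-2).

-9/2

At u = -2 the one-sided limits are h(-2^-) = 1 and h(-2^+) = -10.
By Dirichlet's theorem the series converges to their average, [(1) + (-10)]/2 = -9/2.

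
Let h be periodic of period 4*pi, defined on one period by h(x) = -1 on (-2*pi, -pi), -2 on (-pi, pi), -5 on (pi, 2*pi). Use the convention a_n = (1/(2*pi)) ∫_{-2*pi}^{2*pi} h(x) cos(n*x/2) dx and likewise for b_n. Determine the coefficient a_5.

a_5 = (1/(2*pi)) ∫_{-2*pi}^{2*pi} h(x) cos(5*x/2) dx.
Split the integral at the breakpoints.
Directly, an antiderivative of (-1) cos(5*x/2) is -2*sin(5*x/2)/5; evaluating from -2*pi to -pi: ∫_{-2*pi}^{-pi} (-1) cos(5*x/2) dx = (2/5) - (0) = 2/5.
Directly, an antiderivative of (-2) cos(5*x/2) is -4*sin(5*x/2)/5; evaluating from -pi to pi: ∫_{-pi}^{pi} (-2) cos(5*x/2) dx = (-4/5) - (4/5) = -8/5.
Directly, an antiderivative of (-5) cos(5*x/2) is -2*sin(5*x/2); evaluating from pi to 2*pi: ∫_{pi}^{2*pi} (-5) cos(5*x/2) dx = (0) - (-2) = 2.
Summing the pieces and multiplying by (1/(2*pi)) gives a_5 = 2/(5*pi).

2/(5*pi)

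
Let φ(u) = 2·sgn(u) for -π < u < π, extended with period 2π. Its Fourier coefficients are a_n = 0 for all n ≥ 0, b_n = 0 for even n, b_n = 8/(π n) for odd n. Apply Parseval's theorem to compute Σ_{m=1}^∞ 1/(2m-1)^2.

pi**2/8

Parseval: Σ b_n^2 = (1/π) ∫_{-π}^{π} φ(u)^2 du = 8.
Only odd n contribute, with b_n^2 = 64/(π^2 n^2), so Σ_{m≥1} 1/(2m-1)^2 = π^2·(8)/64 = pi**2/8.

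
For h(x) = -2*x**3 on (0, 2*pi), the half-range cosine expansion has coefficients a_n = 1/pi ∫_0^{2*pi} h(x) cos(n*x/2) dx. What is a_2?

a_2 = 1/pi ∫_0^{2*pi} (-2*x**3) cos(x) dx.
Integrating by parts three times (tabular method), an antiderivative of (-2*x**3) cos(x) is -2*x**3*sin(x) - 6*x**2*cos(x) + 12*x*sin(x) + 12*cos(x); evaluating from 0 to 2*pi: ∫_{0}^{2*pi} (-2*x**3) cos(x) dx = (12 - 24*pi**2) - (12) = -24*pi**2.
Hence a_2 = (1/pi)·(-24*pi**2) = -24*pi.

-24*pi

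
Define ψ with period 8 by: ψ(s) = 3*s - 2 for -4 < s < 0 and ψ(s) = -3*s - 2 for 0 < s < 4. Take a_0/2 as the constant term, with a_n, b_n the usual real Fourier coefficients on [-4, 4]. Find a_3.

a_3 = 1/4 ∫_{-4}^{4} ψ(s) cos(3*pi*s/4) ds.
ψ is even and cos(3*pi*s/4) is even, so the integrand is even and a_3 = 1/2 ∫_0^{4} ψ(s) cos(3*pi*s/4) ds.
Integrating by parts (boundary term plus one more integral), an antiderivative of (-3*s - 2) cos(3*pi*s/4) is -4*s*sin(3*pi*s/4)/pi - 8*sin(3*pi*s/4)/(3*pi) - 16*cos(3*pi*s/4)/(3*pi**2); evaluating from 0 to 4: ∫_{0}^{4} (-3*s - 2) cos(3*pi*s/4) ds = (16/(3*pi**2)) - (-16/(3*pi**2)) = 32/(3*pi**2).
Hence a_3 = (1/2)·(32/(3*pi**2)) = 16/(3*pi**2).

16/(3*pi**2)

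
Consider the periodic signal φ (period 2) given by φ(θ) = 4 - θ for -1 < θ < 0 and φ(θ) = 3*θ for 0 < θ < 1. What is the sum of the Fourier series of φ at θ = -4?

2

θ = -4 differs from θ = 0 by -2 full period(s), and the series is 2-periodic.
At θ = 0 the one-sided limits are φ(0^-) = 4 and φ(0^+) = 0.
By Dirichlet's theorem the series converges to their average, [(4) + (0)]/2 = 2.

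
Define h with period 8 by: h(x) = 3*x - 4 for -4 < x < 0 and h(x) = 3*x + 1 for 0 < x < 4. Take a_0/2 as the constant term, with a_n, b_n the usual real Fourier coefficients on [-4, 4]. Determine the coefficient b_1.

34/pi

b_1 = 1/4 ∫_{-4}^{4} h(x) sin(pi*x/4) dx.
Split the integral at the breakpoints.
Integrating by parts (boundary term plus one more integral), an antiderivative of (3*x - 4) sin(pi*x/4) is -12*x*cos(pi*x/4)/pi + 48*sin(pi*x/4)/pi**2 + 16*cos(pi*x/4)/pi; evaluating from -4 to 0: ∫_{-4}^{0} (3*x - 4) sin(pi*x/4) dx = (16/pi) - (-64/pi) = 80/pi.
Integrating by parts (boundary term plus one more integral), an antiderivative of (3*x + 1) sin(pi*x/4) is -12*x*cos(pi*x/4)/pi + 48*sin(pi*x/4)/pi**2 - 4*cos(pi*x/4)/pi; evaluating from 0 to 4: ∫_{0}^{4} (3*x + 1) sin(pi*x/4) dx = (52/pi) - (-4/pi) = 56/pi.
Summing the pieces and multiplying by (1/4) gives b_1 = 34/pi.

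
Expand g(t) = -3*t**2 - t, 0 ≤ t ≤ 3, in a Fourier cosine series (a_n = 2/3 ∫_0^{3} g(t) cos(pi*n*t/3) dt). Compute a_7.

a_7 = 2/3 ∫_0^{3} (-3*t**2 - t) cos(7*pi*t/3) dt.
Integrating by parts twice (tabular method), an antiderivative of (-3*t**2 - t) cos(7*pi*t/3) is -9*t**2*sin(7*pi*t/3)/(7*pi) - 3*t*sin(7*pi*t/3)/(7*pi) - 54*t*cos(7*pi*t/3)/(49*pi**2) + 162*sin(7*pi*t/3)/(343*pi**3) - 9*cos(7*pi*t/3)/(49*pi**2); evaluating from 0 to 3: ∫_{0}^{3} (-3*t**2 - t) cos(7*pi*t/3) dt = (171/(49*pi**2)) - (-9/(49*pi**2)) = 180/(49*pi**2).
Hence a_7 = (2/3)·(180/(49*pi**2)) = 120/(49*pi**2).

120/(49*pi**2)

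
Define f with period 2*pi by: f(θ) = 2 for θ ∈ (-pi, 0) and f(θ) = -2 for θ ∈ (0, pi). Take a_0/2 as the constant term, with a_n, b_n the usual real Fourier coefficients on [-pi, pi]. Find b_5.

-8/(5*pi)

b_5 = 1/pi ∫_{-pi}^{pi} f(θ) sin(5*θ) dθ.
f is odd and sin(5*θ) is odd, so the integrand is even and b_5 = 2/pi ∫_0^{pi} f(θ) sin(5*θ) dθ.
Directly, an antiderivative of (-2) sin(5*θ) is 2*cos(5*θ)/5; evaluating from 0 to pi: ∫_{0}^{pi} (-2) sin(5*θ) dθ = (-2/5) - (2/5) = -4/5.
Hence b_5 = (2/pi)·(-4/5) = -8/(5*pi).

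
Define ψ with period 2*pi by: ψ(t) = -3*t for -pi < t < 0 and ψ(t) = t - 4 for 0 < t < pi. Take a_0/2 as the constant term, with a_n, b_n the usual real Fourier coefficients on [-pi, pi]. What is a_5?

a_5 = 1/pi ∫_{-pi}^{pi} ψ(t) cos(5*t) dt.
Split the integral at the breakpoints.
Integrating by parts (boundary term plus one more integral), an antiderivative of (-3*t) cos(5*t) is -3*t*sin(5*t)/5 - 3*cos(5*t)/25; evaluating from -pi to 0: ∫_{-pi}^{0} (-3*t) cos(5*t) dt = (-3/25) - (3/25) = -6/25.
Integrating by parts (boundary term plus one more integral), an antiderivative of (t - 4) cos(5*t) is t*sin(5*t)/5 - 4*sin(5*t)/5 + cos(5*t)/25; evaluating from 0 to pi: ∫_{0}^{pi} (t - 4) cos(5*t) dt = (-1/25) - (1/25) = -2/25.
Summing the pieces and multiplying by (1/pi) gives a_5 = -8/(25*pi).

-8/(25*pi)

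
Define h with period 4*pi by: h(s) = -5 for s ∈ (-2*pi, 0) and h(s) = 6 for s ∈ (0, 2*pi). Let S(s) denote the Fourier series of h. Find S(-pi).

-5

h is continuous at s = -pi with value -5, so the series converges to -5 there.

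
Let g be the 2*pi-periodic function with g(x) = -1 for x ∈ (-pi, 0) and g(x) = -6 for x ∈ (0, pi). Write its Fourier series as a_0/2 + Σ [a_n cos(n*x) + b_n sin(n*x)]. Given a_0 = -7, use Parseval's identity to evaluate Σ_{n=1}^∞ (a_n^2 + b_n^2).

25/2

Parseval: a_0^2/2 + Σ_{n≥1} (a_n^2+b_n^2) = 1/pi ∫_{-pi}^{pi} g(x)^2 dx = 37.
Subtract a_0^2/2 = 49/2: Σ (a_n^2+b_n^2) = 25/2.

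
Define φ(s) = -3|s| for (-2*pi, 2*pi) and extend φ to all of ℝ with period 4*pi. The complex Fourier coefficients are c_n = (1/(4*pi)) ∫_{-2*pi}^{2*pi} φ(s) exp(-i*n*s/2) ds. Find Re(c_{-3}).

4/(3*pi)

Since φ is real-valued, Re(c_{-3}) = (1/(4*pi)) ∫_{-2*pi}^{2*pi} φ(s) cos(-3*s/2) ds = a_{3}/2.
φ is even and cos(-3*s/2) is even, so the integrand is even: ∫_{-2*pi}^{2*pi} φ(s) cos(-3*s/2) ds = 2∫_0^{2*pi} φ(s) cos(-3*s/2) ds.
Integrating by parts (boundary term plus one more integral), an antiderivative of (-3*s) cos(-3*s/2) is -2*s*sin(3*s/2) - 4*cos(3*s/2)/3; evaluating from 0 to 2*pi: ∫_{0}^{2*pi} (-3*s) cos(-3*s/2) ds = (4/3) - (-4/3) = 8/3.
So ∫_{-2*pi}^{2*pi} φ(s) cos(-3*s/2) ds = 16/3.
Hence Re(c_{-3}) = (1/(4*pi))·(16/3) = 4/(3*pi).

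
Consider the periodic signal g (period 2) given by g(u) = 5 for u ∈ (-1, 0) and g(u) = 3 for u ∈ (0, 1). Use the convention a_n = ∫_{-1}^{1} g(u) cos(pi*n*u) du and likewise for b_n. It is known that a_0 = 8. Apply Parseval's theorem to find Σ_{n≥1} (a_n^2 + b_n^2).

2

Parseval: a_0^2/2 + Σ_{n≥1} (a_n^2+b_n^2) = ∫_{-1}^{1} g(u)^2 du = 34.
Subtract a_0^2/2 = 32: Σ (a_n^2+b_n^2) = 2.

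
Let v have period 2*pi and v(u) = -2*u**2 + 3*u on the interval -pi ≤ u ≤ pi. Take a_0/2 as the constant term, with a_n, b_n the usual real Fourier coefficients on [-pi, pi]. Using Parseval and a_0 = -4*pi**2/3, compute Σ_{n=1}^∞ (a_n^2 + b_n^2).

Parseval: a_0^2/2 + Σ_{n≥1} (a_n^2+b_n^2) = 1/pi ∫_{-pi}^{pi} v(u)^2 du = pi**2*(6 + 8*pi**2/5).
Subtract a_0^2/2 = 8*pi**4/9: Σ (a_n^2+b_n^2) = pi**2*(6 + 32*pi**2/45).

pi**2*(6 + 32*pi**2/45)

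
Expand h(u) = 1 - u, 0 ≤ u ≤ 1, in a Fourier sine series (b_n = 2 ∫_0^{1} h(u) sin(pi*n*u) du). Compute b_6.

1/(3*pi)

b_6 = 2 ∫_0^{1} (1 - u) sin(6*pi*u) du.
Integrating by parts (boundary term plus one more integral), an antiderivative of (1 - u) sin(6*pi*u) is u*cos(6*pi*u)/(6*pi) - sin(6*pi*u)/(36*pi**2) - cos(6*pi*u)/(6*pi); evaluating from 0 to 1: ∫_{0}^{1} (1 - u) sin(6*pi*u) du = (0) - (-1/(6*pi)) = 1/(6*pi).
Hence b_6 = 2·(1/(6*pi)) = 1/(3*pi).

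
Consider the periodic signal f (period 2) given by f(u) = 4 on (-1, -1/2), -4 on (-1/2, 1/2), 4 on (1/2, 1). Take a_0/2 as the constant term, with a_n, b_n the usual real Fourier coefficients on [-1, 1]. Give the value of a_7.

16/(7*pi)

a_7 = ∫_{-1}^{1} f(u) cos(7*pi*u) du.
f is even and cos(7*pi*u) is even, so the integrand is even and a_7 = 2 ∫_0^{1} f(u) cos(7*pi*u) du.
Split the integral at the breakpoints.
Directly, an antiderivative of (-4) cos(7*pi*u) is -4*sin(7*pi*u)/(7*pi); evaluating from 0 to 1/2: ∫_{0}^{1/2} (-4) cos(7*pi*u) du = (4/(7*pi)) - (0) = 4/(7*pi).
Directly, an antiderivative of (4) cos(7*pi*u) is 4*sin(7*pi*u)/(7*pi); evaluating from 1/2 to 1: ∫_{1/2}^{1} (4) cos(7*pi*u) du = (0) - (-4/(7*pi)) = 4/(7*pi).
Summing the pieces and multiplying by 2 gives a_7 = 16/(7*pi).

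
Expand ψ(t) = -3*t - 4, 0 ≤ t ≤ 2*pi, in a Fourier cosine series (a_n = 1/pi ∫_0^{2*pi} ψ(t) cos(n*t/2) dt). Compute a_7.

a_7 = 1/pi ∫_0^{2*pi} (-3*t - 4) cos(7*t/2) dt.
Integrating by parts (boundary term plus one more integral), an antiderivative of (-3*t - 4) cos(7*t/2) is -6*t*sin(7*t/2)/7 - 8*sin(7*t/2)/7 - 12*cos(7*t/2)/49; evaluating from 0 to 2*pi: ∫_{0}^{2*pi} (-3*t - 4) cos(7*t/2) dt = (12/49) - (-12/49) = 24/49.
Hence a_7 = (1/pi)·(24/49) = 24/(49*pi).

24/(49*pi)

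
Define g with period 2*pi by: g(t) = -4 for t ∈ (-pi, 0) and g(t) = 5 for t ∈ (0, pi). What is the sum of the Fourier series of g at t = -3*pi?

1/2

t = -3*pi differs from t = pi by -2 full period(s), and the series is 2*pi-periodic.
At t = pi the one-sided limits are g(pi^-) = 5 and g(pi^+) = -4.
By Dirichlet's theorem the series converges to their average, [(5) + (-4)]/2 = 1/2.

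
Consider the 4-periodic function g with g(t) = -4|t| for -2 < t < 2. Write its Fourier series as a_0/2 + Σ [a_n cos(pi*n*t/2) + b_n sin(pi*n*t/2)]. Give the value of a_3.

32/(9*pi**2)

a_3 = 1/2 ∫_{-2}^{2} g(t) cos(3*pi*t/2) dt.
g is even and cos(3*pi*t/2) is even, so the integrand is even and a_3 = ∫_0^{2} g(t) cos(3*pi*t/2) dt.
Integrating by parts (boundary term plus one more integral), an antiderivative of (-4*t) cos(3*pi*t/2) is -8*t*sin(3*pi*t/2)/(3*pi) - 16*cos(3*pi*t/2)/(9*pi**2); evaluating from 0 to 2: ∫_{0}^{2} (-4*t) cos(3*pi*t/2) dt = (16/(9*pi**2)) - (-16/(9*pi**2)) = 32/(9*pi**2).
Hence a_3 = 32/(9*pi**2).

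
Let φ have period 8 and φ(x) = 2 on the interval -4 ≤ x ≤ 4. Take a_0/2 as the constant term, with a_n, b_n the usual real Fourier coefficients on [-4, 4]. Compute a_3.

a_3 = 1/4 ∫_{-4}^{4} φ(x) cos(3*pi*x/4) dx.
φ is even and cos(3*pi*x/4) is even, so the integrand is even and a_3 = 1/2 ∫_0^{4} φ(x) cos(3*pi*x/4) dx.
Directly, an antiderivative of (2) cos(3*pi*x/4) is 8*sin(3*pi*x/4)/(3*pi); evaluating from 0 to 4: ∫_{0}^{4} (2) cos(3*pi*x/4) dx = (0) - (0) = 0.
Hence a_3 = (1/2)·(0) = 0.

0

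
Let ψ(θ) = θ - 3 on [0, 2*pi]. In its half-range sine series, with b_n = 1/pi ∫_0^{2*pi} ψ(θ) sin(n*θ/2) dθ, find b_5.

4*(-3 + pi)/(5*pi)

b_5 = 1/pi ∫_0^{2*pi} (θ - 3) sin(5*θ/2) dθ.
Integrating by parts (boundary term plus one more integral), an antiderivative of (θ - 3) sin(5*θ/2) is -2*θ*cos(5*θ/2)/5 + 4*sin(5*θ/2)/25 + 6*cos(5*θ/2)/5; evaluating from 0 to 2*pi: ∫_{0}^{2*pi} (θ - 3) sin(5*θ/2) dθ = (-6/5 + 4*pi/5) - (6/5) = -12/5 + 4*pi/5.
Hence b_5 = (1/pi)·(-12/5 + 4*pi/5) = 4*(-3 + pi)/(5*pi).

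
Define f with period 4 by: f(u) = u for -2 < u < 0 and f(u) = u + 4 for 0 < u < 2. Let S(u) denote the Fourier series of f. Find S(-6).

u = -6 differs from u = -2 by -1 full period(s), and the series is 4-periodic.
At u = -2 the one-sided limits are f(-2^-) = 6 and f(-2^+) = -2.
By Dirichlet's theorem the series converges to their average, [(6) + (-2)]/2 = 2.

2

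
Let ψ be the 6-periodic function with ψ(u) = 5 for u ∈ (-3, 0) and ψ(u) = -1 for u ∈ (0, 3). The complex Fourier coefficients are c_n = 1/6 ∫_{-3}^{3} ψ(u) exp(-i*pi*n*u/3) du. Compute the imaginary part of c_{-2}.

0

Since ψ is real-valued, Im(c_{-2}) = -1/6 ∫_{-3}^{3} ψ(u) sin(-2*pi*u/3) du = b_{2}/2.
Split the integral at the breakpoints.
Directly, an antiderivative of (5) sin(-2*pi*u/3) is 15*cos(2*pi*u/3)/(2*pi); evaluating from -3 to 0: ∫_{-3}^{0} (5) sin(-2*pi*u/3) du = (15/(2*pi)) - (15/(2*pi)) = 0.
Directly, an antiderivative of (-1) sin(-2*pi*u/3) is -3*cos(2*pi*u/3)/(2*pi); evaluating from 0 to 3: ∫_{0}^{3} (-1) sin(-2*pi*u/3) du = (-3/(2*pi)) - (-3/(2*pi)) = 0.
So ∫_{-3}^{3} ψ(u) sin(-2*pi*u/3) du = 0.
Hence Im(c_{-2}) = (-1/6)·(0) = 0.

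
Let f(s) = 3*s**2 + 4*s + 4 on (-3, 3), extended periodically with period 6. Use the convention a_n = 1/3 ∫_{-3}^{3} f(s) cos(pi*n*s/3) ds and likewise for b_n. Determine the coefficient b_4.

b_4 = 1/3 ∫_{-3}^{3} f(s) sin(4*pi*s/3) ds.
Integrating by parts twice (tabular method), an antiderivative of (3*s**2 + 4*s + 4) sin(4*pi*s/3) is -9*s**2*cos(4*pi*s/3)/(4*pi) + 27*s*sin(4*pi*s/3)/(8*pi**2) - 3*s*cos(4*pi*s/3)/pi + 9*sin(4*pi*s/3)/(4*pi**2) - 3*cos(4*pi*s/3)/pi + 81*cos(4*pi*s/3)/(32*pi**3); evaluating from -3 to 3: ∫_{-3}^{3} (3*s**2 + 4*s + 4) sin(4*pi*s/3) ds = (3*(27 - 344*pi**2)/(32*pi**3)) - (3*(27 - 152*pi**2)/(32*pi**3)) = -18/pi.
Hence b_4 = (1/3)·(-18/pi) = -6/pi.

-6/pi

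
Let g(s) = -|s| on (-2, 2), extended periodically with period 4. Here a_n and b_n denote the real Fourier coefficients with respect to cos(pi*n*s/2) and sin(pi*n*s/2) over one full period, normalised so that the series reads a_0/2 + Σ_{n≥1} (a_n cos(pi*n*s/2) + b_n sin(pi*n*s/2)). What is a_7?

a_7 = 1/2 ∫_{-2}^{2} g(s) cos(7*pi*s/2) ds.
g is even and cos(7*pi*s/2) is even, so the integrand is even and a_7 = ∫_0^{2} g(s) cos(7*pi*s/2) ds.
Integrating by parts (boundary term plus one more integral), an antiderivative of (-s) cos(7*pi*s/2) is -2*s*sin(7*pi*s/2)/(7*pi) - 4*cos(7*pi*s/2)/(49*pi**2); evaluating from 0 to 2: ∫_{0}^{2} (-s) cos(7*pi*s/2) ds = (4/(49*pi**2)) - (-4/(49*pi**2)) = 8/(49*pi**2).
Hence a_7 = 8/(49*pi**2).

8/(49*pi**2)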